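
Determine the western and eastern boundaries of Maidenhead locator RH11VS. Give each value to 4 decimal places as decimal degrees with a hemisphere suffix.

Field R=17, H=7: +17·20° lon, +7·10° lat → SW at lon 160°, lat -20°.
Square 1, 1: +1·2° lon, +1·1° lat → SW at lon 162°, lat -19°.
Subsquare v=21, s=18: +21·0.0833333° lon, +18·0.0416667° lat → SW at lon 163.75°, lat -18.25°.
Cell spans 0.0833333° lon × 0.0416667° lat.
west 163.7500° E, east 163.8333° E.

163.7500° E, 163.8333° E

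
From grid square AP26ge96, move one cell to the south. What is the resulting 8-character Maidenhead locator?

Latitude extended square 6; −1 → 5.
The longitude characters are unchanged.

AP26ge95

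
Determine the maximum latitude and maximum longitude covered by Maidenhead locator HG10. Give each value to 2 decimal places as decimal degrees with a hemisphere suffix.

29.00° S, 36.00° W

Field H=7, G=6: +7·20° lon, +6·10° lat → SW at lon -40°, lat -30°.
Square 1, 0: +1·2° lon, +0·1° lat → SW at lon -38°, lat -30°.
Cell spans 2° lon × 1° lat. NE corner is SW corner plus one full cell.
latitude 29.00° S, longitude 36.00° W.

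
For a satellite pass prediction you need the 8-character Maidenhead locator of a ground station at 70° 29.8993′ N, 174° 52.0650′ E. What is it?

Offset from 180°W / 90°S: lon 354.86775°, lat 160.49832°.
Field (20°×10°, letters A–R): lon ⌊354.86775/20⌋ = 17 → R; lat ⌊160.49832/10⌋ = 16 → Q.
Square (2°×1°, digits 0–9): lon ⌊14.86775/2⌋ = 7; lat ⌊0.49832/1⌋ = 0.
Subsquare (5′×2.5′, letters a–x): lon ⌊0.86775/0.0833333⌋ = 10 → k; lat ⌊0.49832/0.0416667⌋ = 11 → l.
Extended square (30″×15″, digits 0–9): lon ⌊0.03442/0.00833333⌋ = 4; lat ⌊0.03999/0.00416667⌋ = 9.

RQ70kl49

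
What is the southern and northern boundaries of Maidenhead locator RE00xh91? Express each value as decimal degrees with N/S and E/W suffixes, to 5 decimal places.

49.70417° S, 49.70000° S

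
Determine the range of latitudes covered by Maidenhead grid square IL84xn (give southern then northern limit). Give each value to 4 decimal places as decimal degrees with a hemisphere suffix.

24.5417° N, 24.5833° N

Field I=8, L=11: +8·20° lon, +11·10° lat → SW at lon -20°, lat 20°.
Square 8, 4: +8·2° lon, +4·1° lat → SW at lon -4°, lat 24°.
Subsquare x=23, n=13: +23·0.0833333° lon, +13·0.0416667° lat → SW at lon -2.08333°, lat 24.5417°.
Cell spans 0.0833333° lon × 0.0416667° lat.
south 24.5417° N, north 24.5833° N.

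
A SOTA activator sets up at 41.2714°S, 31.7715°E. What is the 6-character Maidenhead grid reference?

KE58vr

Add 180° to longitude and 90° to latitude: 211.7715, 48.7286.
Field: 211.7715/20 → 10 → K, 48.7286/10 → 4 → E; chars KE.
Square: 11.7715/2 → 5, 8.7286/1 → 8; chars 58.
Subsquare: 1.7715/0.0833333 → 21 → v, 0.7286/0.0416667 → 17 → r; chars vr.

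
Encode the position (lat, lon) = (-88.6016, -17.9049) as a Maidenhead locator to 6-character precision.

IA11bj

Shift to the Maidenhead origin (180°W, 90°S): lon 162.0951, lat 1.3984.
Field: lon ⌊162.0951/20⌋ = 8 → I; lat ⌊1.3984/10⌋ = 0 → A.
Square: lon ⌊2.0951/2⌋ = 1; lat ⌊1.3984/1⌋ = 1.
Subsquare: lon ⌊0.0951/0.0833333⌋ = 1 → b; lat ⌊0.3984/0.0416667⌋ = 9 → j.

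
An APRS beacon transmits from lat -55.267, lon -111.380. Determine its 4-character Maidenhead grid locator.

Offset from 180°W / 90°S: lon 68.62°, lat 34.73°.
Field: lon ⌊68.62/20⌋ = 3 → D; lat ⌊34.73/10⌋ = 3 → D.
Square: lon ⌊8.62/2⌋ = 4; lat ⌊4.73/1⌋ = 4.

DD44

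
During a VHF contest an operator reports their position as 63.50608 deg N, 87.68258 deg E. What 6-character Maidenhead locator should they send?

Offset from 180°W / 90°S: lon 267.6826°, lat 153.5061°.
Field: 267.6826/20 → 13 → N, 153.5061/10 → 15 → P; chars NP.
Square: 7.6826/2 → 3, 3.5061/1 → 3; chars 33.
Subsquare: 1.6826/0.0833333 → 20 → u, 0.5061/0.0416667 → 12 → m; chars um.

NP33um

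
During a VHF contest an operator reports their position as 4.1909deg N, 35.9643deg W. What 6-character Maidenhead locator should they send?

Offset from 180°W / 90°S: lon 144.0357°, lat 94.1909°.
Field: 144.0357/20 → 7 → H, 94.1909/10 → 9 → J; chars HJ.
Square: 4.0357/2 → 2, 4.1909/1 → 4; chars 24.
Subsquare: 0.0357/0.0833333 → 0 → a, 0.1909/0.0416667 → 4 → e; chars ae.

HJ24ae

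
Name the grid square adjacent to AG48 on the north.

Latitude square 8; +1 → 9.
The longitude characters are unchanged.

AG49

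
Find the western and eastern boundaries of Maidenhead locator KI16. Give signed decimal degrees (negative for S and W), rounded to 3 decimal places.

Field K=10, I=8: +10·20° lon, +8·10° lat → SW at lon 20°, lat -10°.
Square 1, 6: +1·2° lon, +6·1° lat → SW at lon 22°, lat -4°.
Cell spans 2° lon × 1° lat.
west 22.000, east 24.000.

22.000, 24.000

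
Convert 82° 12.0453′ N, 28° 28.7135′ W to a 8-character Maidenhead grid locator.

HR52se28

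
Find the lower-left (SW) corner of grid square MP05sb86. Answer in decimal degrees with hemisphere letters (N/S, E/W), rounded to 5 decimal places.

Field M=12, P=15: +12·20° lon, +15·10° lat → SW at lon 60°, lat 60°.
Square 0, 5: +0·2° lon, +5·1° lat → SW at lon 60°, lat 65°.
Subsquare s=18, b=1: +18·0.0833333° lon, +1·0.0416667° lat → SW at lon 61.5°, lat 65.0417°.
Extended square 8, 6: +8·0.00833333° lon, +6·0.00416667° lat → SW at lon 61.5667°, lat 65.0667°.
latitude 65.06667° N, longitude 61.56667° E.

65.06667° N, 61.56667° E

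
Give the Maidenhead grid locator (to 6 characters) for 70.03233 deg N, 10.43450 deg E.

Shift to the Maidenhead origin (180°W, 90°S): lon 190.4345, lat 160.0323.
Field: lon ⌊190.4345/20⌋ = 9 → J; lat ⌊160.0323/10⌋ = 16 → Q.
Square: lon ⌊10.4345/2⌋ = 5; lat ⌊0.0323/1⌋ = 0.
Subsquare: lon ⌊0.4345/0.0833333⌋ = 5 → f; lat ⌊0.0323/0.0416667⌋ = 0 → a.

JQ50fa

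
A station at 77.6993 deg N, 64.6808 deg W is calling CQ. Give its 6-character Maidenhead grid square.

FQ77pq

Add 180° to longitude and 90° to latitude: 115.3192, 167.6993.
Field (20°×10°, letters A–R): 115.3192/20 → 5 → F, 167.6993/10 → 16 → Q; chars FQ.
Square (2°×1°, digits 0–9): 15.3192/2 → 7, 7.6993/1 → 7; chars 77.
Subsquare (5′×2.5′, letters a–x): 1.3192/0.0833333 → 15 → p, 0.6993/0.0416667 → 16 → q; chars pq.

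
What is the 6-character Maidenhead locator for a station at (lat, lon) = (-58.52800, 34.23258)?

Offset from 180°W / 90°S: lon 214.2326°, lat 31.4720°.
Field (20°×10°, letters A–R): lon ⌊214.2326/20⌋ = 10 → K; lat ⌊31.4720/10⌋ = 3 → D.
Square (2°×1°, digits 0–9): lon ⌊14.2326/2⌋ = 7; lat ⌊1.4720/1⌋ = 1.
Subsquare (5′×2.5′, letters a–x): lon ⌊0.2326/0.0833333⌋ = 2 → c; lat ⌊0.4720/0.0416667⌋ = 11 → l.

KD71cl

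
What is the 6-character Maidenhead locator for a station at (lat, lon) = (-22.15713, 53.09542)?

LG67nu

Shift to the Maidenhead origin (180°W, 90°S): lon 233.0954, lat 67.8429.
Field: 233.0954/20 → 11 → L, 67.8429/10 → 6 → G; chars LG.
Square: 13.0954/2 → 6, 7.8429/1 → 7; chars 67.
Subsquare: 1.0954/0.0833333 → 13 → n, 0.8429/0.0416667 → 20 → u; chars nu.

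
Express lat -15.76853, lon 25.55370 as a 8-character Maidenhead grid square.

Add 180° to longitude and 90° to latitude: 205.55370, 74.23147.
Field: 205.55370/20 → 10 → K, 74.23147/10 → 7 → H; chars KH.
Square: 5.55370/2 → 2, 4.23147/1 → 4; chars 24.
Subsquare: 1.55370/0.0833333 → 18 → s, 0.23147/0.0416667 → 5 → f; chars sf.
Extended square: 0.05370/0.00833333 → 6, 0.02314/0.00416667 → 5; chars 65.

KH24sf65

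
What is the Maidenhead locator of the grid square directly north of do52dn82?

DO52dn83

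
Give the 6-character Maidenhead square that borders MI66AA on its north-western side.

Longitude subsquare a = 0; −1 → -1, wraps to 23 = x, carry into square.
Longitude square 6; −1 → 5.
Latitude subsquare a = 0; +1 → 1 = b.

MI56xb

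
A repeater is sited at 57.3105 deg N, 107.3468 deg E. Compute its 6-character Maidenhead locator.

OO37qh

Shift to the Maidenhead origin (180°W, 90°S): lon 287.3468, lat 147.3105.
Field: 287.3468/20 → 14 → O, 147.3105/10 → 14 → O; chars OO.
Square: 7.3468/2 → 3, 7.3105/1 → 7; chars 37.
Subsquare: 1.3468/0.0833333 → 16 → q, 0.3105/0.0416667 → 7 → h; chars qh.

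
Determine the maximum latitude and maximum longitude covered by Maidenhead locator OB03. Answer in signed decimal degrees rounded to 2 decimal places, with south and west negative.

-76.00, 102.00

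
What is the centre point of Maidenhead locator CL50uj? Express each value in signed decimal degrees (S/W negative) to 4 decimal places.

20.3958, -128.2917

Field C=2, L=11: +2·20° lon, +11·10° lat → SW at lon -140°, lat 20°.
Square 5, 0: +5·2° lon, +0·1° lat → SW at lon -130°, lat 20°.
Subsquare u=20, j=9: +20·0.0833333° lon, +9·0.0416667° lat → SW at lon -128.333°, lat 20.375°.
Cell spans 0.0833333° lon × 0.0416667° lat. Centre is SW corner plus half of each.
latitude 20.3958, longitude -128.2917.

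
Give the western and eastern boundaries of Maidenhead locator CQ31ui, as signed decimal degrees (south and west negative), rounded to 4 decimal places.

-132.3333, -132.2500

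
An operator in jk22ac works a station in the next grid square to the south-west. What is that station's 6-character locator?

JK12xb

Longitude subsquare a = 0; −1 → -1, wraps to 23 = x, carry into square.
Longitude square 2; −1 → 1.
Latitude subsquare c = 2; −1 → 1 = b.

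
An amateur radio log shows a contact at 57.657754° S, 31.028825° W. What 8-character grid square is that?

Offset from 180°W / 90°S: lon 148.97117°, lat 32.34225°.
Field: 148.97117/20 → 7 → H, 32.34225/10 → 3 → D; chars HD.
Square: 8.97117/2 → 4, 2.34225/1 → 2; chars 42.
Subsquare: 0.97117/0.0833333 → 11 → l, 0.34225/0.0416667 → 8 → i; chars li.
Extended square: 0.05451/0.00833333 → 6, 0.00891/0.00416667 → 2; chars 62.

HD42li62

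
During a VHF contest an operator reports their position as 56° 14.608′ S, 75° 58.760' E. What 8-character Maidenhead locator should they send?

MD73xs71

Shift to the Maidenhead origin (180°W, 90°S): lon 255.97933, lat 33.75653.
Field: 255.97933/20 → 12 → M, 33.75653/10 → 3 → D; chars MD.
Square: 15.97933/2 → 7, 3.75653/1 → 3; chars 73.
Subsquare: 1.97933/0.0833333 → 23 → x, 0.75653/0.0416667 → 18 → s; chars xs.
Extended square: 0.06267/0.00833333 → 7, 0.00653/0.00416667 → 1; chars 71.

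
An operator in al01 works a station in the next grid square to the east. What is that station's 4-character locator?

AL11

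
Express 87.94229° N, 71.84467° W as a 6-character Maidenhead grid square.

Offset from 180°W / 90°S: lon 108.1553°, lat 177.9423°.
Field (20°×10°, letters A–R): 108.1553/20 → 5 → F, 177.9423/10 → 17 → R; chars FR.
Square (2°×1°, digits 0–9): 8.1553/2 → 4, 7.9423/1 → 7; chars 47.
Subsquare (5′×2.5′, letters a–x): 0.1553/0.0833333 → 1 → b, 0.9423/0.0416667 → 22 → w; chars bw.

FR47bw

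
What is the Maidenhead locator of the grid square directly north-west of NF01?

Longitude square 0; −1 → -1, wraps to 9, carry into field.
Longitude field N = 13; −1 → 12 = M.
Latitude square 1; +1 → 2.

MF92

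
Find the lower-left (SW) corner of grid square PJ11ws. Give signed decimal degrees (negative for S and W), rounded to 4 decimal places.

1.7500, 123.8333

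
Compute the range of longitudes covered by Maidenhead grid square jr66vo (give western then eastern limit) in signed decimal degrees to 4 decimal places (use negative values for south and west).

13.7500, 13.8333

Field J=9, R=17: +9·20° lon, +17·10° lat → SW at lon 0°, lat 80°.
Square 6, 6: +6·2° lon, +6·1° lat → SW at lon 12°, lat 86°.
Subsquare v=21, o=14: +21·0.0833333° lon, +14·0.0416667° lat → SW at lon 13.75°, lat 86.5833°.
Cell spans 0.0833333° lon × 0.0416667° lat.
west 13.7500, east 13.8333.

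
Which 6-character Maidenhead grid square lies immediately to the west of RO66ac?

RO56xc

Longitude subsquare a = 0; −1 → -1, wraps to 23 = x, carry into square.
Longitude square 6; −1 → 5.
The latitude characters are unchanged.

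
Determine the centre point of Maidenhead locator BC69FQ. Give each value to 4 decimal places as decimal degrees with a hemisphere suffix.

Field B=1, C=2: +1·20° lon, +2·10° lat → SW at lon -160°, lat -70°.
Square 6, 9: +6·2° lon, +9·1° lat → SW at lon -148°, lat -61°.
Subsquare f=5, q=16: +5·0.0833333° lon, +16·0.0416667° lat → SW at lon -147.583°, lat -60.3333°.
Cell spans 0.0833333° lon × 0.0416667° lat. Centre is SW corner plus half of each.
latitude 60.3125° S, longitude 147.5417° W.

60.3125° S, 147.5417° W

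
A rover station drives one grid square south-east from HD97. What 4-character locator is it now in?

ID06

Longitude square 9; +1 → 10, wraps to 0, carry into field.
Longitude field H = 7; +1 → 8 = I.
Latitude square 7; −1 → 6.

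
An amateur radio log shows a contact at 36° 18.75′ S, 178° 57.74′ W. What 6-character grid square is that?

AF03mq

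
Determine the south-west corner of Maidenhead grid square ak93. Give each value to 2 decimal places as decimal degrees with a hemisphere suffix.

13.00° N, 162.00° W

Field A=0, K=10: +0·20° lon, +10·10° lat → SW at lon -180°, lat 10°.
Square 9, 3: +9·2° lon, +3·1° lat → SW at lon -162°, lat 13°.
latitude 13.00° N, longitude 162.00° W.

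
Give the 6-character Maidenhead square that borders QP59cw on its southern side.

QP59cv

Latitude subsquare w = 22; −1 → 21 = v.
The longitude characters are unchanged.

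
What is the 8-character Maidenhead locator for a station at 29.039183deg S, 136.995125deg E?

PG80lx90

Add 180° to longitude and 90° to latitude: 316.99513, 60.96082.
Field: lon ⌊316.99513/20⌋ = 15 → P; lat ⌊60.96082/10⌋ = 6 → G.
Square: lon ⌊16.99513/2⌋ = 8; lat ⌊0.96082/1⌋ = 0.
Subsquare: lon ⌊0.99513/0.0833333⌋ = 11 → l; lat ⌊0.96082/0.0416667⌋ = 23 → x.
Extended square: lon ⌊0.07846/0.00833333⌋ = 9; lat ⌊0.00248/0.00416667⌋ = 0.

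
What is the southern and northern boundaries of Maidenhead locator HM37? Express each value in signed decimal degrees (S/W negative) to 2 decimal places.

37.00, 38.00

Field H=7, M=12: +7·20° lon, +12·10° lat → SW at lon -40°, lat 30°.
Square 3, 7: +3·2° lon, +7·1° lat → SW at lon -34°, lat 37°.
Cell spans 2° lon × 1° lat.
south 37.00, north 38.00.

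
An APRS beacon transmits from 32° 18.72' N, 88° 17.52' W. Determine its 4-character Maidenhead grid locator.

EM52

Add 180° to longitude and 90° to latitude: 91.71, 122.31.
Field: lon ⌊91.71/20⌋ = 4 → E; lat ⌊122.31/10⌋ = 12 → M.
Square: lon ⌊11.71/2⌋ = 5; lat ⌊2.31/1⌋ = 2.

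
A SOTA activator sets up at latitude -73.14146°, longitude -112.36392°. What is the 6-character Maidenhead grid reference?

DB36tu

Offset from 180°W / 90°S: lon 67.6361°, lat 16.8585°.
Field (20°×10°, letters A–R): 67.6361/20 → 3 → D, 16.8585/10 → 1 → B; chars DB.
Square (2°×1°, digits 0–9): 7.6361/2 → 3, 6.8585/1 → 6; chars 36.
Subsquare (5′×2.5′, letters a–x): 1.6361/0.0833333 → 19 → t, 0.8585/0.0416667 → 20 → u; chars tu.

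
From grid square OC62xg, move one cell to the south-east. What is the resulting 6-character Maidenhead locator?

OC72af

Longitude subsquare x = 23; +1 → 24, wraps to 0 = a, carry into square.
Longitude square 6; +1 → 7.
Latitude subsquare g = 6; −1 → 5 = f.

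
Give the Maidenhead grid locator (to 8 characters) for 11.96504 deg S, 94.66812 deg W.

EH28pa98

Offset from 180°W / 90°S: lon 85.33188°, lat 78.03496°.
Field: lon ⌊85.33188/20⌋ = 4 → E; lat ⌊78.03496/10⌋ = 7 → H.
Square: lon ⌊5.33188/2⌋ = 2; lat ⌊8.03496/1⌋ = 8.
Subsquare: lon ⌊1.33188/0.0833333⌋ = 15 → p; lat ⌊0.03496/0.0416667⌋ = 0 → a.
Extended square: lon ⌊0.08188/0.00833333⌋ = 9; lat ⌊0.03496/0.00416667⌋ = 8.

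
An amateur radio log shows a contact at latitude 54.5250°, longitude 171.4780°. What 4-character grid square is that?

RO54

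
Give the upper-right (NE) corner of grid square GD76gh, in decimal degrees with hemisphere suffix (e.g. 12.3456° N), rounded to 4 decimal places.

53.6667° S, 45.4167° W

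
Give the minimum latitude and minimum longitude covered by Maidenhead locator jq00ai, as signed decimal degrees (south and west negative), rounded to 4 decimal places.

Field J=9, Q=16: +9·20° lon, +16·10° lat → SW at lon 0°, lat 70°.
Square 0, 0: +0·2° lon, +0·1° lat → SW at lon 0°, lat 70°.
Subsquare a=0, i=8: +0·0.0833333° lon, +8·0.0416667° lat → SW at lon 0°, lat 70.3333°.
latitude 70.3333, longitude 0.0000.

70.3333, 0.0000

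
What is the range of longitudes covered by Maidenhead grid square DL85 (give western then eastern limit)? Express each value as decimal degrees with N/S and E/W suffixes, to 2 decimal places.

104.00° W, 102.00° W

Field D=3, L=11: +3·20° lon, +11·10° lat → SW at lon -120°, lat 20°.
Square 8, 5: +8·2° lon, +5·1° lat → SW at lon -104°, lat 25°.
Cell spans 2° lon × 1° lat.
west 104.00° W, east 102.00° W.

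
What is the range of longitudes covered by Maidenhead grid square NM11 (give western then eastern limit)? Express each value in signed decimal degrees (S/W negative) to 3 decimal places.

82.000, 84.000

Field N=13, M=12: +13·20° lon, +12·10° lat → SW at lon 80°, lat 30°.
Square 1, 1: +1·2° lon, +1·1° lat → SW at lon 82°, lat 31°.
Cell spans 2° lon × 1° lat.
west 82.000, east 84.000.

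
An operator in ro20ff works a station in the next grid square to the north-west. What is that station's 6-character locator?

RO20eg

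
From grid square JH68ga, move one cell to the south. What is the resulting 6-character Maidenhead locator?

Latitude subsquare a = 0; −1 → -1, wraps to 23 = x, carry into square.
Latitude square 8; −1 → 7.
The longitude characters are unchanged.

JH67gx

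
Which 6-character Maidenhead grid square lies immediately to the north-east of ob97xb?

Longitude subsquare x = 23; +1 → 24, wraps to 0 = a, carry into square.
Longitude square 9; +1 → 10, wraps to 0, carry into field.
Longitude field O = 14; +1 → 15 = P.
Latitude subsquare b = 1; +1 → 2 = c.

PB07ac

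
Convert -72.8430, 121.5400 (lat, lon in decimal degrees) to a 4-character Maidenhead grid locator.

Add 180° to longitude and 90° to latitude: 301.54, 17.16.
Field: 301.54/20 → 15 → P, 17.16/10 → 1 → B; chars PB.
Square: 1.54/2 → 0, 7.16/1 → 7; chars 07.

PB07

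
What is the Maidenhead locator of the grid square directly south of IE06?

Latitude square 6; −1 → 5.
The longitude characters are unchanged.

IE05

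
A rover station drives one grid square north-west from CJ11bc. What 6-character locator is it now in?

CJ11ad

Longitude subsquare b = 1; −1 → 0 = a.
Latitude subsquare c = 2; +1 → 3 = d.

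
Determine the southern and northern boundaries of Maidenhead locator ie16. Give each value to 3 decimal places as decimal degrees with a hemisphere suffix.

Field I=8, E=4: +8·20° lon, +4·10° lat → SW at lon -20°, lat -50°.
Square 1, 6: +1·2° lon, +6·1° lat → SW at lon -18°, lat -44°.
Cell spans 2° lon × 1° lat.
south 44.000° S, north 43.000° S.

44.000° S, 43.000° S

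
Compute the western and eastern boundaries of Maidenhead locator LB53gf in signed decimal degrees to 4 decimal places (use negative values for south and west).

Field L=11, B=1: +11·20° lon, +1·10° lat → SW at lon 40°, lat -80°.
Square 5, 3: +5·2° lon, +3·1° lat → SW at lon 50°, lat -77°.
Subsquare g=6, f=5: +6·0.0833333° lon, +5·0.0416667° lat → SW at lon 50.5°, lat -76.7917°.
Cell spans 0.0833333° lon × 0.0416667° lat.
west 50.5000, east 50.5833.

50.5000, 50.5833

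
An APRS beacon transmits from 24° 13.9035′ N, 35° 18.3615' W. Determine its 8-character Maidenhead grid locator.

HL24if35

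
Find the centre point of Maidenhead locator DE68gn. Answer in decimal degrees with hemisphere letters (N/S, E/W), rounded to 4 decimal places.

41.4375° S, 107.4583° W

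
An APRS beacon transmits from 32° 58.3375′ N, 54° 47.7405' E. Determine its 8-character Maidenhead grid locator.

Offset from 180°W / 90°S: lon 234.79568°, lat 122.97229°.
Field (20°×10°, letters A–R): lon ⌊234.79568/20⌋ = 11 → L; lat ⌊122.97229/10⌋ = 12 → M.
Square (2°×1°, digits 0–9): lon ⌊14.79568/2⌋ = 7; lat ⌊2.97229/1⌋ = 2.
Subsquare (5′×2.5′, letters a–x): lon ⌊0.79568/0.0833333⌋ = 9 → j; lat ⌊0.97229/0.0416667⌋ = 23 → x.
Extended square (30″×15″, digits 0–9): lon ⌊0.04568/0.00833333⌋ = 5; lat ⌊0.01396/0.00416667⌋ = 3.

LM72jx53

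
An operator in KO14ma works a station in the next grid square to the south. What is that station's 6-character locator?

KO13mx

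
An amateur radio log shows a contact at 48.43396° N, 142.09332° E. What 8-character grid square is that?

QN18bk14

Add 180° to longitude and 90° to latitude: 322.09332, 138.43396.
Field (20°×10°, letters A–R): lon ⌊322.09332/20⌋ = 16 → Q; lat ⌊138.43396/10⌋ = 13 → N.
Square (2°×1°, digits 0–9): lon ⌊2.09332/2⌋ = 1; lat ⌊8.43396/1⌋ = 8.
Subsquare (5′×2.5′, letters a–x): lon ⌊0.09332/0.0833333⌋ = 1 → b; lat ⌊0.43396/0.0416667⌋ = 10 → k.
Extended square (30″×15″, digits 0–9): lon ⌊0.00999/0.00833333⌋ = 1; lat ⌊0.01729/0.00416667⌋ = 4.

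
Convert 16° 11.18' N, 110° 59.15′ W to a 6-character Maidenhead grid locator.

DK46me

Shift to the Maidenhead origin (180°W, 90°S): lon 69.0142, lat 106.1863.
Field: 69.0142/20 → 3 → D, 106.1863/10 → 10 → K; chars DK.
Square: 9.0142/2 → 4, 6.1863/1 → 6; chars 46.
Subsquare: 1.0142/0.0833333 → 12 → m, 0.1863/0.0416667 → 4 → e; chars me.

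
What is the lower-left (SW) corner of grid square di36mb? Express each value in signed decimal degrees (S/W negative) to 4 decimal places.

-3.9583, -113.0000

Field D=3, I=8: +3·20° lon, +8·10° lat → SW at lon -120°, lat -10°.
Square 3, 6: +3·2° lon, +6·1° lat → SW at lon -114°, lat -4°.
Subsquare m=12, b=1: +12·0.0833333° lon, +1·0.0416667° lat → SW at lon -113°, lat -3.95833°.
latitude -3.9583, longitude -113.0000.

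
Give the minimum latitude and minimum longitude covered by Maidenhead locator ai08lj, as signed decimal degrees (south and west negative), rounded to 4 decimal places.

-1.6250, -179.0833

Field A=0, I=8: +0·20° lon, +8·10° lat → SW at lon -180°, lat -10°.
Square 0, 8: +0·2° lon, +8·1° lat → SW at lon -180°, lat -2°.
Subsquare l=11, j=9: +11·0.0833333° lon, +9·0.0416667° lat → SW at lon -179.083°, lat -1.625°.
latitude -1.6250, longitude -179.0833.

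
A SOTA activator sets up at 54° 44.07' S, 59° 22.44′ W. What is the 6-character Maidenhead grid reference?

GD05hg

Add 180° to longitude and 90° to latitude: 120.6260, 35.2655.
Field: 120.6260/20 → 6 → G, 35.2655/10 → 3 → D; chars GD.
Square: 0.6260/2 → 0, 5.2655/1 → 5; chars 05.
Subsquare: 0.6260/0.0833333 → 7 → h, 0.2655/0.0416667 → 6 → g; chars hg.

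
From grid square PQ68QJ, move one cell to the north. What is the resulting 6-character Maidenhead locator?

Latitude subsquare j = 9; +1 → 10 = k.
The longitude characters are unchanged.

PQ68qk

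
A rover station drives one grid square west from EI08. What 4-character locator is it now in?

Longitude square 0; −1 → -1, wraps to 9, carry into field.
Longitude field E = 4; −1 → 3 = D.
The latitude characters are unchanged.

DI98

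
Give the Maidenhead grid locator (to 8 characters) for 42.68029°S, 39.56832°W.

HE07fh16

Offset from 180°W / 90°S: lon 140.43168°, lat 47.31971°.
Field (20°×10°, letters A–R): lon ⌊140.43168/20⌋ = 7 → H; lat ⌊47.31971/10⌋ = 4 → E.
Square (2°×1°, digits 0–9): lon ⌊0.43168/2⌋ = 0; lat ⌊7.31971/1⌋ = 7.
Subsquare (5′×2.5′, letters a–x): lon ⌊0.43168/0.0833333⌋ = 5 → f; lat ⌊0.31971/0.0416667⌋ = 7 → h.
Extended square (30″×15″, digits 0–9): lon ⌊0.01501/0.00833333⌋ = 1; lat ⌊0.02804/0.00416667⌋ = 6.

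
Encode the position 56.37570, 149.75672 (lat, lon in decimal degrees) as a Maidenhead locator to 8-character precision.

Shift to the Maidenhead origin (180°W, 90°S): lon 329.75672, lat 146.37570.
Field: lon ⌊329.75672/20⌋ = 16 → Q; lat ⌊146.37570/10⌋ = 14 → O.
Square: lon ⌊9.75672/2⌋ = 4; lat ⌊6.37570/1⌋ = 6.
Subsquare: lon ⌊1.75672/0.0833333⌋ = 21 → v; lat ⌊0.37570/0.0416667⌋ = 9 → j.
Extended square: lon ⌊0.00672/0.00833333⌋ = 0; lat ⌊0.00070/0.00416667⌋ = 0.

QO46vj00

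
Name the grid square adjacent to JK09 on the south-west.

Longitude square 0; −1 → -1, wraps to 9, carry into field.
Longitude field J = 9; −1 → 8 = I.
Latitude square 9; −1 → 8.

IK98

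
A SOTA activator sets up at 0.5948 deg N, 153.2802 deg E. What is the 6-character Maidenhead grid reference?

Add 180° to longitude and 90° to latitude: 333.2802, 90.5948.
Field: lon ⌊333.2802/20⌋ = 16 → Q; lat ⌊90.5948/10⌋ = 9 → J.
Square: lon ⌊13.2802/2⌋ = 6; lat ⌊0.5948/1⌋ = 0.
Subsquare: lon ⌊1.2802/0.0833333⌋ = 15 → p; lat ⌊0.5948/0.0416667⌋ = 14 → o.

QJ60po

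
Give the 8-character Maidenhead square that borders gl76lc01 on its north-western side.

GL76kc92

Longitude extended square 0; −1 → -1, wraps to 9, carry into subsquare.
Longitude subsquare l = 11; −1 → 10 = k.
Latitude extended square 1; +1 → 2.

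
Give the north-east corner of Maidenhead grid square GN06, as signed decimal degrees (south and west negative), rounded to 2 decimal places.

47.00, -58.00

Field G=6, N=13: +6·20° lon, +13·10° lat → SW at lon -60°, lat 40°.
Square 0, 6: +0·2° lon, +6·1° lat → SW at lon -60°, lat 46°.
Cell spans 2° lon × 1° lat. NE corner is SW corner plus one full cell.
latitude 47.00, longitude -58.00.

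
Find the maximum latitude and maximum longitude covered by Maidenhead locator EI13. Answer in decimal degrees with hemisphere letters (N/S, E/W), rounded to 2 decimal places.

6.00° S, 96.00° W

Field E=4, I=8: +4·20° lon, +8·10° lat → SW at lon -100°, lat -10°.
Square 1, 3: +1·2° lon, +3·1° lat → SW at lon -98°, lat -7°.
Cell spans 2° lon × 1° lat. NE corner is SW corner plus one full cell.
latitude 6.00° S, longitude 96.00° W.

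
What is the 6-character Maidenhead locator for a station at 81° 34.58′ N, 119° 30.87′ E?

OR91sn

Shift to the Maidenhead origin (180°W, 90°S): lon 299.5145, lat 171.5763.
Field: lon ⌊299.5145/20⌋ = 14 → O; lat ⌊171.5763/10⌋ = 17 → R.
Square: lon ⌊19.5145/2⌋ = 9; lat ⌊1.5763/1⌋ = 1.
Subsquare: lon ⌊1.5145/0.0833333⌋ = 18 → s; lat ⌊0.5763/0.0416667⌋ = 13 → n.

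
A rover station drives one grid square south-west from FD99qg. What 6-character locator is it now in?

FD99pf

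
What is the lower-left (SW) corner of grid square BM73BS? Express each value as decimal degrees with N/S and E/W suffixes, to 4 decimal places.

33.7500° N, 145.9167° W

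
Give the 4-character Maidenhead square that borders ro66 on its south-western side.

RO55

Longitude square 6; −1 → 5.
Latitude square 6; −1 → 5.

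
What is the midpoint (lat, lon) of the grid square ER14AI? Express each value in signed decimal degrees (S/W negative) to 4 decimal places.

84.3542, -97.9583

Field E=4, R=17: +4·20° lon, +17·10° lat → SW at lon -100°, lat 80°.
Square 1, 4: +1·2° lon, +4·1° lat → SW at lon -98°, lat 84°.
Subsquare a=0, i=8: +0·0.0833333° lon, +8·0.0416667° lat → SW at lon -98°, lat 84.3333°.
Cell spans 0.0833333° lon × 0.0416667° lat. Centre is SW corner plus half of each.
latitude 84.3542, longitude -97.9583.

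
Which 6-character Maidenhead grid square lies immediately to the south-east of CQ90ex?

CQ90fw

Longitude subsquare e = 4; +1 → 5 = f.
Latitude subsquare x = 23; −1 → 22 = w.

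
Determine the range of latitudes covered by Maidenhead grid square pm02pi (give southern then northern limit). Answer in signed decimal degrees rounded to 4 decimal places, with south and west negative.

Field P=15, M=12: +15·20° lon, +12·10° lat → SW at lon 120°, lat 30°.
Square 0, 2: +0·2° lon, +2·1° lat → SW at lon 120°, lat 32°.
Subsquare p=15, i=8: +15·0.0833333° lon, +8·0.0416667° lat → SW at lon 121.25°, lat 32.3333°.
Cell spans 0.0833333° lon × 0.0416667° lat.
south 32.3333, north 32.3750.

32.3333, 32.3750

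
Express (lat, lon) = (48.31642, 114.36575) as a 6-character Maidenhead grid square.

ON78eh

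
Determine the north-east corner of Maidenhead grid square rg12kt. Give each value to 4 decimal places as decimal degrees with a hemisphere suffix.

27.1667° S, 162.9167° E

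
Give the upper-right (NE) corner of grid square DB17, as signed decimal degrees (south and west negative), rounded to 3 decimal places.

-72.000, -116.000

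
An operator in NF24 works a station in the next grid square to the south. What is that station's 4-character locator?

Latitude square 4; −1 → 3.
The longitude characters are unchanged.

NF23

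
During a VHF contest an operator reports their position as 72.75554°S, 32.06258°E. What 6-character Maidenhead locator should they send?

KB67af

Offset from 180°W / 90°S: lon 212.0626°, lat 17.2445°.
Field: lon ⌊212.0626/20⌋ = 10 → K; lat ⌊17.2445/10⌋ = 1 → B.
Square: lon ⌊12.0626/2⌋ = 6; lat ⌊7.2445/1⌋ = 7.
Subsquare: lon ⌊0.0626/0.0833333⌋ = 0 → a; lat ⌊0.2445/0.0416667⌋ = 5 → f.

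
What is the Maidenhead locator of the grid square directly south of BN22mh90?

Latitude extended square 0; −1 → -1, wraps to 9, carry into subsquare.
Latitude subsquare h = 7; −1 → 6 = g.
The longitude characters are unchanged.

BN22mg99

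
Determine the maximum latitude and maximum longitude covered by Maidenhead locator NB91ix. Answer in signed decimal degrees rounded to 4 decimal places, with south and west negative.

-78.0000, 98.7500

Field N=13, B=1: +13·20° lon, +1·10° lat → SW at lon 80°, lat -80°.
Square 9, 1: +9·2° lon, +1·1° lat → SW at lon 98°, lat -79°.
Subsquare i=8, x=23: +8·0.0833333° lon, +23·0.0416667° lat → SW at lon 98.6667°, lat -78.0417°.
Cell spans 0.0833333° lon × 0.0416667° lat. NE corner is SW corner plus one full cell.
latitude -78.0000, longitude 98.7500.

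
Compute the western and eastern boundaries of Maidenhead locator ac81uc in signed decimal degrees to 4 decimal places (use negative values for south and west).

-162.3333, -162.2500

Field A=0, C=2: +0·20° lon, +2·10° lat → SW at lon -180°, lat -70°.
Square 8, 1: +8·2° lon, +1·1° lat → SW at lon -164°, lat -69°.
Subsquare u=20, c=2: +20·0.0833333° lon, +2·0.0416667° lat → SW at lon -162.333°, lat -68.9167°.
Cell spans 0.0833333° lon × 0.0416667° lat.
west -162.3333, east -162.2500.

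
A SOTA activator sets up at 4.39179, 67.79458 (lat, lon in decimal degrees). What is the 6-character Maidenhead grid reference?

MJ34vj

Add 180° to longitude and 90° to latitude: 247.7946, 94.3918.
Field: lon ⌊247.7946/20⌋ = 12 → M; lat ⌊94.3918/10⌋ = 9 → J.
Square: lon ⌊7.7946/2⌋ = 3; lat ⌊4.3918/1⌋ = 4.
Subsquare: lon ⌊1.7946/0.0833333⌋ = 21 → v; lat ⌊0.3918/0.0416667⌋ = 9 → j.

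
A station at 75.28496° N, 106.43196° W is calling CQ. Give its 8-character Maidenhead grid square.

Shift to the Maidenhead origin (180°W, 90°S): lon 73.56804, lat 165.28496.
Field (20°×10°, letters A–R): 73.56804/20 → 3 → D, 165.28496/10 → 16 → Q; chars DQ.
Square (2°×1°, digits 0–9): 13.56804/2 → 6, 5.28496/1 → 5; chars 65.
Subsquare (5′×2.5′, letters a–x): 1.56804/0.0833333 → 18 → s, 0.28496/0.0416667 → 6 → g; chars sg.
Extended square (30″×15″, digits 0–9): 0.06804/0.00833333 → 8, 0.03496/0.00416667 → 8; chars 88.

DQ65sg88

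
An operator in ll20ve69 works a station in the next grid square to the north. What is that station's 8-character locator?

Latitude extended square 9; +1 → 10, wraps to 0, carry into subsquare.
Latitude subsquare e = 4; +1 → 5 = f.
The longitude characters are unchanged.

LL20vf60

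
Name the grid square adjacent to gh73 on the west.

GH63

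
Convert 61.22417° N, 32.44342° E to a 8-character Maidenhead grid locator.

KP61ff33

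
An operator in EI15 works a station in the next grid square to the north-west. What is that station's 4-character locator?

Longitude square 1; −1 → 0.
Latitude square 5; +1 → 6.

EI06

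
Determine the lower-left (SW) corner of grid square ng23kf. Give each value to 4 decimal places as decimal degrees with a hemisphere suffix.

26.7917° S, 84.8333° E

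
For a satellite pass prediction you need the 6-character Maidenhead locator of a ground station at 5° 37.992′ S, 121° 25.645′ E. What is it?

PI04ri

Offset from 180°W / 90°S: lon 301.4274°, lat 84.3668°.
Field: 301.4274/20 → 15 → P, 84.3668/10 → 8 → I; chars PI.
Square: 1.4274/2 → 0, 4.3668/1 → 4; chars 04.
Subsquare: 1.4274/0.0833333 → 17 → r, 0.3668/0.0416667 → 8 → i; chars ri.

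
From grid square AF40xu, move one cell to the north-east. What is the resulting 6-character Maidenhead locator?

AF50av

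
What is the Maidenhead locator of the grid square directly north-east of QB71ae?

Longitude subsquare a = 0; +1 → 1 = b.
Latitude subsquare e = 4; +1 → 5 = f.

QB71bf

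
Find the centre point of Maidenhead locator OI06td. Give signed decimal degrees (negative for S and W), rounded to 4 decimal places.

Field O=14, I=8: +14·20° lon, +8·10° lat → SW at lon 100°, lat -10°.
Square 0, 6: +0·2° lon, +6·1° lat → SW at lon 100°, lat -4°.
Subsquare t=19, d=3: +19·0.0833333° lon, +3·0.0416667° lat → SW at lon 101.583°, lat -3.875°.
Cell spans 0.0833333° lon × 0.0416667° lat. Centre is SW corner plus half of each.
latitude -3.8542, longitude 101.6250.

-3.8542, 101.6250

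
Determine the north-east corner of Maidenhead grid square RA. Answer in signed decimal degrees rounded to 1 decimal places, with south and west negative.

-80.0, 180.0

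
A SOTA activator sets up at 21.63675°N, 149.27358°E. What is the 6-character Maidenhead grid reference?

Add 180° to longitude and 90° to latitude: 329.2736, 111.6368.
Field: lon ⌊329.2736/20⌋ = 16 → Q; lat ⌊111.6368/10⌋ = 11 → L.
Square: lon ⌊9.2736/2⌋ = 4; lat ⌊1.6368/1⌋ = 1.
Subsquare: lon ⌊1.2736/0.0833333⌋ = 15 → p; lat ⌊0.6368/0.0416667⌋ = 15 → p.

QL41pp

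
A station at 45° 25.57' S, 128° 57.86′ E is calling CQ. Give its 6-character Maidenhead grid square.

PE44ln

Shift to the Maidenhead origin (180°W, 90°S): lon 308.9643, lat 44.5738.
Field: 308.9643/20 → 15 → P, 44.5738/10 → 4 → E; chars PE.
Square: 8.9643/2 → 4, 4.5738/1 → 4; chars 44.
Subsquare: 0.9643/0.0833333 → 11 → l, 0.5738/0.0416667 → 13 → n; chars ln.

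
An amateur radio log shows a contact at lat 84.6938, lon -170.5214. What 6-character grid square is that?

AR44rq

Offset from 180°W / 90°S: lon 9.4786°, lat 174.6938°.
Field: lon ⌊9.4786/20⌋ = 0 → A; lat ⌊174.6938/10⌋ = 17 → R.
Square: lon ⌊9.4786/2⌋ = 4; lat ⌊4.6938/1⌋ = 4.
Subsquare: lon ⌊1.4786/0.0833333⌋ = 17 → r; lat ⌊0.6938/0.0416667⌋ = 16 → q.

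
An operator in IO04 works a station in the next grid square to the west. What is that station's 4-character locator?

Longitude square 0; −1 → -1, wraps to 9, carry into field.
Longitude field I = 8; −1 → 7 = H.
The latitude characters are unchanged.

HO94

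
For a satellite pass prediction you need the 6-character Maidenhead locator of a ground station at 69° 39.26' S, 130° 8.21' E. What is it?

Offset from 180°W / 90°S: lon 310.1368°, lat 20.3457°.
Field: 310.1368/20 → 15 → P, 20.3457/10 → 2 → C; chars PC.
Square: 10.1368/2 → 5, 0.3457/1 → 0; chars 50.
Subsquare: 0.1368/0.0833333 → 1 → b, 0.3457/0.0416667 → 8 → i; chars bi.

PC50bi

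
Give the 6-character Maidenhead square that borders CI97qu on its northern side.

CI97qv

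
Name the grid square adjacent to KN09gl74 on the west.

KN09gl64

Longitude extended square 7; −1 → 6.
The latitude characters are unchanged.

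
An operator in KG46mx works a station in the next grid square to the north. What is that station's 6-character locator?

KG47ma

Latitude subsquare x = 23; +1 → 24, wraps to 0 = a, carry into square.
Latitude square 6; +1 → 7.
The longitude characters are unchanged.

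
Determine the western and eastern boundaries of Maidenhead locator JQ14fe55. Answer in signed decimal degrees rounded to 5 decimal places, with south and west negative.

2.45833, 2.46667

Field J=9, Q=16: +9·20° lon, +16·10° lat → SW at lon 0°, lat 70°.
Square 1, 4: +1·2° lon, +4·1° lat → SW at lon 2°, lat 74°.
Subsquare f=5, e=4: +5·0.0833333° lon, +4·0.0416667° lat → SW at lon 2.41667°, lat 74.1667°.
Extended square 5, 5: +5·0.00833333° lon, +5·0.00416667° lat → SW at lon 2.45833°, lat 74.1875°.
Cell spans 0.00833333° lon × 0.00416667° lat.
west 2.45833, east 2.46667.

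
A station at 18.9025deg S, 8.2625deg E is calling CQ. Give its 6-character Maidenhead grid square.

JH41dc

Shift to the Maidenhead origin (180°W, 90°S): lon 188.2625, lat 71.0975.
Field: 188.2625/20 → 9 → J, 71.0975/10 → 7 → H; chars JH.
Square: 8.2625/2 → 4, 1.0975/1 → 1; chars 41.
Subsquare: 0.2625/0.0833333 → 3 → d, 0.0975/0.0416667 → 2 → c; chars dc.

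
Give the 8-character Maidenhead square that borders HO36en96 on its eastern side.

HO36fn06

Longitude extended square 9; +1 → 10, wraps to 0, carry into subsquare.
Longitude subsquare e = 4; +1 → 5 = f.
The latitude characters are unchanged.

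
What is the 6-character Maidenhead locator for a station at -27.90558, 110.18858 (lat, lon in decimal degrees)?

OG52cc

Add 180° to longitude and 90° to latitude: 290.1886, 62.0944.
Field: lon ⌊290.1886/20⌋ = 14 → O; lat ⌊62.0944/10⌋ = 6 → G.
Square: lon ⌊10.1886/2⌋ = 5; lat ⌊2.0944/1⌋ = 2.
Subsquare: lon ⌊0.1886/0.0833333⌋ = 2 → c; lat ⌊0.0944/0.0416667⌋ = 2 → c.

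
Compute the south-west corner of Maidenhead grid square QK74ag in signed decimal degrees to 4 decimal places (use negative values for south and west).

Field Q=16, K=10: +16·20° lon, +10·10° lat → SW at lon 140°, lat 10°.
Square 7, 4: +7·2° lon, +4·1° lat → SW at lon 154°, lat 14°.
Subsquare a=0, g=6: +0·0.0833333° lon, +6·0.0416667° lat → SW at lon 154°, lat 14.25°.
latitude 14.2500, longitude 154.0000.

14.2500, 154.0000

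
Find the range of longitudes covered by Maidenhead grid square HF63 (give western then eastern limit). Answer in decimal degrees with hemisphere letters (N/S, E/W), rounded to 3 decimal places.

28.000° W, 26.000° W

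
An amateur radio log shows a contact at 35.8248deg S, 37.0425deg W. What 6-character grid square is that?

HF14le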